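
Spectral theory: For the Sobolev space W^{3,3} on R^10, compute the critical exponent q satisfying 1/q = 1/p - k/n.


Using the Sobolev embedding formula: 1/q = 1/p - k/n
1/q = 1/3 - 3/10 = 1/30
q = 1/(1/30) = 30

30.0000


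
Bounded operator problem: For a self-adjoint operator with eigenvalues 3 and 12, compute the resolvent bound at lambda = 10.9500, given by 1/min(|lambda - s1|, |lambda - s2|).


dist(10.9500, {3, 12}) = min(|10.9500 - 3|, |10.9500 - 12|)
= min(7.9500, 1.0500) = 1.0500
Resolvent bound = 1/1.0500 = 0.9524

0.9524


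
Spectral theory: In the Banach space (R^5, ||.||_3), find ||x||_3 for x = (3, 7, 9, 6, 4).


The l^3 norm = (sum |x_i|^3)^(1/3)
Sum of 3th powers = 27 + 343 + 729 + 216 + 64 = 1379
||x||_3 = (1379)^(1/3) = 11.1307

11.1307


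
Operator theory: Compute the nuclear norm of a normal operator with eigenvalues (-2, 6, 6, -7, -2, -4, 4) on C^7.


For a normal operator, singular values equal |eigenvalues|.
Trace norm = sum |lambda_i| = 2 + 6 + 6 + 7 + 2 + 4 + 4
= 31

31


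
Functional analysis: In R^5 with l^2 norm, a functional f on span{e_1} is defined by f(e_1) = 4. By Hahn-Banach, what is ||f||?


The norm of f is given by ||f|| = sup_{||x||=1} |f(x)|.
On span{e_1}, ||e_1|| = 1, so ||f|| = |f(e_1)| / ||e_1||
= |4| / 1 = 4.0000

4.0000


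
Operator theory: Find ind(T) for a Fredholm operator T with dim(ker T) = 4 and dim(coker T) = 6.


The Fredholm index is defined as ind(T) = dim(ker T) - dim(coker T)
= 4 - 6
= -2

-2


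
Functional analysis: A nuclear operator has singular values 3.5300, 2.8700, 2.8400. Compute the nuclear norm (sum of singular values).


The nuclear norm is the sum of all singular values.
||T||_1 = 3.5300 + 2.8700 + 2.8400
= 9.2400

9.2400


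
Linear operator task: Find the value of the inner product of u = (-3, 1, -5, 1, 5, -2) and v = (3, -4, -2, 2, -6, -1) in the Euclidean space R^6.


Computing the standard inner product <u, v> = sum u_i * v_i
= -3*3 + 1*-4 + -5*-2 + 1*2 + 5*-6 + -2*-1
= -9 + -4 + 10 + 2 + -30 + 2
= -29

-29


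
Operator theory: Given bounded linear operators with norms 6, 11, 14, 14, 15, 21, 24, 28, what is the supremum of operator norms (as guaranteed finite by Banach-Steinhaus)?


By the Uniform Boundedness Principle, the supremum of norms is finite.
sup_k ||T_k|| = max(6, 11, 14, 14, 15, 21, 24, 28) = 28

28


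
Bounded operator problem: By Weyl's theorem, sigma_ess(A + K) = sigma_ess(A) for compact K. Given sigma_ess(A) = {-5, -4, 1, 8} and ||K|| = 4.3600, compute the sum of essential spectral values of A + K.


By Weyl's theorem, the essential spectrum is invariant under compact perturbations.
sigma_ess(A + K) = sigma_ess(A) = {-5, -4, 1, 8}
Sum = -5 + -4 + 1 + 8 = 0

0


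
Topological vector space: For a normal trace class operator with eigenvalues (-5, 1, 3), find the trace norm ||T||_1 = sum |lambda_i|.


For a normal operator, singular values equal |eigenvalues|.
Trace norm = sum |lambda_i| = 5 + 1 + 3
= 9

9


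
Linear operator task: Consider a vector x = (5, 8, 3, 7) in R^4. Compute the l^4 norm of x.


The l^4 norm = (sum |x_i|^4)^(1/4)
Sum of 4th powers = 625 + 4096 + 81 + 2401 = 7203
||x||_4 = (7203)^(1/4) = 9.2125

9.2125


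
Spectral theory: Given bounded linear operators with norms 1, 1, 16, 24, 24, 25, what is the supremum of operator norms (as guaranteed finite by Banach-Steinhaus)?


By the Uniform Boundedness Principle, the supremum of norms is finite.
sup_k ||T_k|| = max(1, 1, 16, 24, 24, 25) = 25

25


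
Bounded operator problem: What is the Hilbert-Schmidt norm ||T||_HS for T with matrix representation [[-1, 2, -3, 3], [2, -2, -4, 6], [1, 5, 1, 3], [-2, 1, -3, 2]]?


The Hilbert-Schmidt norm is sqrt(sum of squares of all entries).
Sum of squares = (-1)^2 + 2^2 + (-3)^2 + 3^2 + 2^2 + (-2)^2 + (-4)^2 + 6^2 + 1^2 + 5^2 + 1^2 + 3^2 + (-2)^2 + 1^2 + (-3)^2 + 2^2
= 1 + 4 + 9 + 9 + 4 + 4 + 16 + 36 + 1 + 25 + 1 + 9 + 4 + 1 + 9 + 4 = 137
||T||_HS = sqrt(137) = 11.7047

11.7047


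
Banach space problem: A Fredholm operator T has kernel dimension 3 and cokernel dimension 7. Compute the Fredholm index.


The Fredholm index is defined as ind(T) = dim(ker T) - dim(coker T)
= 3 - 7
= -4

-4


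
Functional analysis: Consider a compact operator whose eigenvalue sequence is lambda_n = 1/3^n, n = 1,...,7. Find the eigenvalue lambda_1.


The eigenvalue formula gives lambda_1 = 1/3^1
= 1/3
= 0.3333

0.3333


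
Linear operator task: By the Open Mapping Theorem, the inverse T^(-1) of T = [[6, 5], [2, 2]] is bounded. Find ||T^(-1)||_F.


det(T) = 6*2 - 5*2 = 2
T^(-1) = (1/2) * [[2, -5], [-2, 6]] = [[1.0000, -2.5000], [-1.0000, 3.0000]]
||T^(-1)||_F^2 = 1.0000^2 + (-2.5000)^2 + (-1.0000)^2 + 3.0000^2 = 17.2500
||T^(-1)||_F = sqrt(17.2500) = 4.1533

4.1533


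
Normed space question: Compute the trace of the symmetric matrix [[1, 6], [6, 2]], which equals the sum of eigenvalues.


For a self-adjoint (symmetric) matrix, the eigenvalues are real.
The sum of eigenvalues equals the trace of the matrix.
trace = 1 + 2 = 3

3


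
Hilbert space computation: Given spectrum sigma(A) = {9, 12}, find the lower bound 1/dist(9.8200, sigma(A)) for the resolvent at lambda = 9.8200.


dist(9.8200, {9, 12}) = min(|9.8200 - 9|, |9.8200 - 12|)
= min(0.8200, 2.1800) = 0.8200
Resolvent bound = 1/0.8200 = 1.2195

1.2195


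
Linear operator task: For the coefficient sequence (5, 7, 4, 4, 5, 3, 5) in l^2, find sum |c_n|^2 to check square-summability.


sum |c_n|^2 = 5^2 + 7^2 + 4^2 + 4^2 + 5^2 + 3^2 + 5^2
= 25 + 49 + 16 + 16 + 25 + 9 + 25
= 165

165


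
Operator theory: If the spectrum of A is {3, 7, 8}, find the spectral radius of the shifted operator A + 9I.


Spectrum of A + 9I = {12, 16, 17}
Spectral radius = max |lambda| over the shifted spectrum
= max(12, 16, 17) = 17

17


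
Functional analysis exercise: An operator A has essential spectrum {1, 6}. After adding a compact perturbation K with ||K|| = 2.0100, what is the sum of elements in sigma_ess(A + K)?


By Weyl's theorem, the essential spectrum is invariant under compact perturbations.
sigma_ess(A + K) = sigma_ess(A) = {1, 6}
Sum = 1 + 6 = 7

7


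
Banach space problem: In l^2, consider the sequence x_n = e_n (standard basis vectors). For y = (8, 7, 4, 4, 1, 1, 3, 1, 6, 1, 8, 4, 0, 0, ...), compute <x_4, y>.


x_4 = e_4 is the standard basis vector with 1 in position 4.
<x_4, y> = y_4 = 4
As n -> infinity, <x_n, y> -> 0, confirming weak convergence of (x_n) to 0.

4


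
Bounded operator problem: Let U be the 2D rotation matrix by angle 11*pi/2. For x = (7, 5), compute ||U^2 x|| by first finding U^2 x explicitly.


U is a rotation by theta = 11*pi/2
U^2 = rotation by 2*theta = 22*pi/2 = 2*pi/2 (mod 2*pi)
cos(2*pi/2) = -1.0000, sin(2*pi/2) = 0.0000
U^2 x = (-1.0000 * 7 - 0.0000 * 5, 0.0000 * 7 + -1.0000 * 5)
= (-7.0000, -5.0000)
||U^2 x|| = sqrt((-7.0000)^2 + (-5.0000)^2) = sqrt(74.0000) = 8.6023

8.6023


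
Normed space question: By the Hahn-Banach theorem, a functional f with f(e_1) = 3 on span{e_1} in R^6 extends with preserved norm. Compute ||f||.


The norm of f is given by ||f|| = sup_{||x||=1} |f(x)|.
On span{e_1}, ||e_1|| = 1, so ||f|| = |f(e_1)| / ||e_1||
= |3| / 1 = 3.0000

3.0000


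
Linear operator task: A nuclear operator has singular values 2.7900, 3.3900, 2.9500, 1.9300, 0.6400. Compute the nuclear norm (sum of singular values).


The nuclear norm is the sum of all singular values.
||T||_1 = 2.7900 + 3.3900 + 2.9500 + 1.9300 + 0.6400
= 11.7000

11.7000


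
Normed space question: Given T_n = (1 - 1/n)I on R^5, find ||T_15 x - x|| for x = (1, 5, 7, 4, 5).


T_15 x - x = (1 - 1/15)x - x = -x/15
||x|| = sqrt(116) = 10.7703
||T_15 x - x|| = ||x||/15 = 10.7703/15 = 0.7180

0.7180


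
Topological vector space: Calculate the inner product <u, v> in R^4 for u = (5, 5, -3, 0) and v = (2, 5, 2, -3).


Computing the standard inner product <u, v> = sum u_i * v_i
= 5*2 + 5*5 + -3*2 + 0*-3
= 10 + 25 + -6 + 0
= 29

29


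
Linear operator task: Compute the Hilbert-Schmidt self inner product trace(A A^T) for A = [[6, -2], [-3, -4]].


trace(A * A^T) = sum of squares of all entries
= 6^2 + (-2)^2 + (-3)^2 + (-4)^2
= 36 + 4 + 9 + 16
= 65

65


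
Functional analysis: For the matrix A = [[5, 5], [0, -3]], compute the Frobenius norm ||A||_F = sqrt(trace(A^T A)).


||A||_F^2 = sum a_ij^2
= 5^2 + 5^2 + 0^2 + (-3)^2
= 25 + 25 + 0 + 9 = 59
||A||_F = sqrt(59) = 7.6811

7.6811


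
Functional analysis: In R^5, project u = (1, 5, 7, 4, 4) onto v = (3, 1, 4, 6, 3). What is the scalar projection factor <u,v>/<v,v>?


Computing <u,v> = 1*3 + 5*1 + 7*4 + 4*6 + 4*3 = 72
Computing <v,v> = 3^2 + 1^2 + 4^2 + 6^2 + 3^2 = 71
Projection coefficient = 72/71 = 1.0141

1.0141


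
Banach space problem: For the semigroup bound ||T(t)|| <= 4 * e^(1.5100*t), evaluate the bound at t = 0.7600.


||T(0.7600)|| <= 4 * exp(1.5100 * 0.7600)
= 4 * exp(1.1476)
= 4 * 3.1506
= 12.6025

12.6025


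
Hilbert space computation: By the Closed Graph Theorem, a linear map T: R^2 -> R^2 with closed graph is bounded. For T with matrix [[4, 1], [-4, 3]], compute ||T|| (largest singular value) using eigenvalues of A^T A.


A^T A = [[32, -8], [-8, 10]]
trace(A^T A) = 42, det(A^T A) = 256
discriminant = 42^2 - 4*256 = 740
Largest eigenvalue of A^T A = (trace + sqrt(disc))/2 = 34.6015
||T|| = sqrt(34.6015) = 5.8823

5.8823


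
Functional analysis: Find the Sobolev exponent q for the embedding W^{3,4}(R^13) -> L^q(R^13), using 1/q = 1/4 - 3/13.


Using the Sobolev embedding formula: 1/q = 1/p - k/n
1/q = 1/4 - 3/13 = 1/52
q = 1/(1/52) = 52

52.0000


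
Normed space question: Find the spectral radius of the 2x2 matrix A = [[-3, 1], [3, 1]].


For a 2x2 matrix, eigenvalues satisfy lambda^2 - (trace)*lambda + det = 0
trace = -3 + 1 = -2
det = -3*1 - 1*3 = -6
discriminant = (-2)^2 - 4*(-6) = 28
spectral radius = max |eigenvalue| = 3.6458

3.6458


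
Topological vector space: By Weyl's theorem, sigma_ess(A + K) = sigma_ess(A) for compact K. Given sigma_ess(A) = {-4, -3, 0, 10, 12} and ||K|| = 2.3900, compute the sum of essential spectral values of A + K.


By Weyl's theorem, the essential spectrum is invariant under compact perturbations.
sigma_ess(A + K) = sigma_ess(A) = {-4, -3, 0, 10, 12}
Sum = -4 + -3 + 0 + 10 + 12 = 15

15


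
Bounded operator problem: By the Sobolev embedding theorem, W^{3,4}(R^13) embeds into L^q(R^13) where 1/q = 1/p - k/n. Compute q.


Using the Sobolev embedding formula: 1/q = 1/p - k/n
1/q = 1/4 - 3/13 = 1/52
q = 1/(1/52) = 52

52.0000


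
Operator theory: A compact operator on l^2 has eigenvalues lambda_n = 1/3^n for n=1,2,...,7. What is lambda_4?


The eigenvalue formula gives lambda_4 = 1/3^4
= 1/81
= 0.0123

0.0123


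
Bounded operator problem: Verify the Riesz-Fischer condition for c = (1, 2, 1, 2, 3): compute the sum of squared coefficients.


sum |c_n|^2 = 1^2 + 2^2 + 1^2 + 2^2 + 3^2
= 1 + 4 + 1 + 4 + 9
= 19

19


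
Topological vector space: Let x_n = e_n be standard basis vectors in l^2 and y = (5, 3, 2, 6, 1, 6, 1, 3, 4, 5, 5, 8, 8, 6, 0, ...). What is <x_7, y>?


x_7 = e_7 is the standard basis vector with 1 in position 7.
<x_7, y> = y_7 = 1
As n -> infinity, <x_n, y> -> 0, confirming weak convergence of (x_n) to 0.

1


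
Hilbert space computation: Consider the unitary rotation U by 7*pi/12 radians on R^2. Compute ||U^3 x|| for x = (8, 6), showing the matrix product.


U is a rotation by theta = 7*pi/12
U^3 = rotation by 3*theta = 21*pi/12
cos(21*pi/12) = 0.7071, sin(21*pi/12) = -0.7071
U^3 x = (0.7071 * 8 - -0.7071 * 6, -0.7071 * 8 + 0.7071 * 6)
= (9.8995, -1.4142)
||U^3 x|| = sqrt(9.8995^2 + (-1.4142)^2) = sqrt(100.0000) = 10.0000

10.0000


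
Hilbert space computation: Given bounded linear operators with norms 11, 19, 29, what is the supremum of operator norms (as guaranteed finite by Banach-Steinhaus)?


By the Uniform Boundedness Principle, the supremum of norms is finite.
sup_k ||T_k|| = max(11, 19, 29) = 29

29


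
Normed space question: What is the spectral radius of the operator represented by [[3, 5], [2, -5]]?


For a 2x2 matrix, eigenvalues satisfy lambda^2 - (trace)*lambda + det = 0
trace = 3 + -5 = -2
det = 3*-5 - 5*2 = -25
discriminant = (-2)^2 - 4*(-25) = 104
spectral radius = max |eigenvalue| = 6.0990

6.0990


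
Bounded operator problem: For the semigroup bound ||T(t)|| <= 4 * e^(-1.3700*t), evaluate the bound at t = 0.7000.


||T(0.7000)|| <= 4 * exp(-1.3700 * 0.7000)
= 4 * exp(-0.9590)
= 4 * 0.3833
= 1.5331

1.5331


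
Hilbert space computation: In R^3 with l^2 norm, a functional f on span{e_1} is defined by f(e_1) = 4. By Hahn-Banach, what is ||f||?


The norm of f is given by ||f|| = sup_{||x||=1} |f(x)|.
On span{e_1}, ||e_1|| = 1, so ||f|| = |f(e_1)| / ||e_1||
= |4| / 1 = 4.0000

4.0000


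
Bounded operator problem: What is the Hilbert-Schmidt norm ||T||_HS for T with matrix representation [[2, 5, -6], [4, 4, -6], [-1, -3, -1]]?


The Hilbert-Schmidt norm is sqrt(sum of squares of all entries).
Sum of squares = 2^2 + 5^2 + (-6)^2 + 4^2 + 4^2 + (-6)^2 + (-1)^2 + (-3)^2 + (-1)^2
= 4 + 25 + 36 + 16 + 16 + 36 + 1 + 9 + 1 = 144
||T||_HS = sqrt(144) = 12.0000

12.0000


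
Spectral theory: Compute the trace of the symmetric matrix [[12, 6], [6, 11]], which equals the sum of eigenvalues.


For a self-adjoint (symmetric) matrix, the eigenvalues are real.
The sum of eigenvalues equals the trace of the matrix.
trace = 12 + 11 = 23

23


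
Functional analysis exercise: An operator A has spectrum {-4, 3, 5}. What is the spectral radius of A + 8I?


Spectrum of A + 8I = {4, 11, 13}
Spectral radius = max |lambda| over the shifted spectrum
= max(4, 11, 13) = 13

13


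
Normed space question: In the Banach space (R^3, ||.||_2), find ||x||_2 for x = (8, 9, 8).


The l^2 norm = (sum |x_i|^2)^(1/2)
Sum of 2th powers = 64 + 81 + 64 = 209
||x||_2 = (209)^(1/2) = 14.4568

14.4568


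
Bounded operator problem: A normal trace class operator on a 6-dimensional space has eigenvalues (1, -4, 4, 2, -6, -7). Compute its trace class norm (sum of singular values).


For a normal operator, singular values equal |eigenvalues|.
Trace norm = sum |lambda_i| = 1 + 4 + 4 + 2 + 6 + 7
= 24

24


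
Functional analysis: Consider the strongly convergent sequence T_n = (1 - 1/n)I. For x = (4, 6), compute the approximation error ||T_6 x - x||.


T_6 x - x = (1 - 1/6)x - x = -x/6
||x|| = sqrt(52) = 7.2111
||T_6 x - x|| = ||x||/6 = 7.2111/6 = 1.2019

1.2019


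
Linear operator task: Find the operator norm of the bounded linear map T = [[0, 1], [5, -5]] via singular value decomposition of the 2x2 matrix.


A^T A = [[25, -25], [-25, 26]]
trace(A^T A) = 51, det(A^T A) = 25
discriminant = 51^2 - 4*25 = 2501
Largest eigenvalue of A^T A = (trace + sqrt(disc))/2 = 50.5050
||T|| = sqrt(50.5050) = 7.1067

7.1067


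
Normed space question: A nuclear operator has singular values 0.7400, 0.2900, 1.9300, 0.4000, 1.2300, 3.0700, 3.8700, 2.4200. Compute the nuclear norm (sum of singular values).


The nuclear norm is the sum of all singular values.
||T||_1 = 0.7400 + 0.2900 + 1.9300 + 0.4000 + 1.2300 + 3.0700 + 3.8700 + 2.4200
= 13.9500

13.9500


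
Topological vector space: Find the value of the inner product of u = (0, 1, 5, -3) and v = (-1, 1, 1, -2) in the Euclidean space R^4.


Computing the standard inner product <u, v> = sum u_i * v_i
= 0*-1 + 1*1 + 5*1 + -3*-2
= 0 + 1 + 5 + 6
= 12

12


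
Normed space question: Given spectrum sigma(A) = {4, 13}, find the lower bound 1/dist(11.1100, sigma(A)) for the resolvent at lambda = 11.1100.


dist(11.1100, {4, 13}) = min(|11.1100 - 4|, |11.1100 - 13|)
= min(7.1100, 1.8900) = 1.8900
Resolvent bound = 1/1.8900 = 0.5291

0.5291


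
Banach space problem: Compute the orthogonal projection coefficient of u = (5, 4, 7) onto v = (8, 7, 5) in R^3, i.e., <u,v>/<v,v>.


Computing <u,v> = 5*8 + 4*7 + 7*5 = 103
Computing <v,v> = 8^2 + 7^2 + 5^2 = 138
Projection coefficient = 103/138 = 0.7464

0.7464


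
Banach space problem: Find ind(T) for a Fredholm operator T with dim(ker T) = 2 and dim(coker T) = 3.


The Fredholm index is defined as ind(T) = dim(ker T) - dim(coker T)
= 2 - 3
= -1

-1


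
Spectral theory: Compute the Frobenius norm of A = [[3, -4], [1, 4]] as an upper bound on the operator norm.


||A||_F^2 = sum a_ij^2
= 3^2 + (-4)^2 + 1^2 + 4^2
= 9 + 16 + 1 + 16 = 42
||A||_F = sqrt(42) = 6.4807

6.4807


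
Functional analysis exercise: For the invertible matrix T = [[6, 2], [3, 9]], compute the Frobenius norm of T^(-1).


det(T) = 6*9 - 2*3 = 48
T^(-1) = (1/48) * [[9, -2], [-3, 6]] = [[0.1875, -0.0417], [-0.0625, 0.1250]]
||T^(-1)||_F^2 = 0.1875^2 + (-0.0417)^2 + (-0.0625)^2 + 0.1250^2 = 0.0564
||T^(-1)||_F = sqrt(0.0564) = 0.2375

0.2375


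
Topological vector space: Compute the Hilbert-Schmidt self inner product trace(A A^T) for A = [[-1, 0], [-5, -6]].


trace(A * A^T) = sum of squares of all entries
= (-1)^2 + 0^2 + (-5)^2 + (-6)^2
= 1 + 0 + 25 + 36
= 62

62


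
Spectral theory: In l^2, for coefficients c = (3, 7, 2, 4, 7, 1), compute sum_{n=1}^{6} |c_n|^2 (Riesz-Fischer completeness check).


sum |c_n|^2 = 3^2 + 7^2 + 2^2 + 4^2 + 7^2 + 1^2
= 9 + 49 + 4 + 16 + 49 + 1
= 128

128


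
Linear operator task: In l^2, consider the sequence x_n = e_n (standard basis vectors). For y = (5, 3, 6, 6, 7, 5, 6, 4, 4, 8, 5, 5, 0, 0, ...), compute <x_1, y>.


x_1 = e_1 is the standard basis vector with 1 in position 1.
<x_1, y> = y_1 = 5
As n -> infinity, <x_n, y> -> 0, confirming weak convergence of (x_n) to 0.

5


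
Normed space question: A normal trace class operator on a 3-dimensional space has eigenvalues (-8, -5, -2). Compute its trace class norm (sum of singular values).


For a normal operator, singular values equal |eigenvalues|.
Trace norm = sum |lambda_i| = 8 + 5 + 2
= 15

15


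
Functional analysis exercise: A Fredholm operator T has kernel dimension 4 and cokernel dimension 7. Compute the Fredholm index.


The Fredholm index is defined as ind(T) = dim(ker T) - dim(coker T)
= 4 - 7
= -3

-3


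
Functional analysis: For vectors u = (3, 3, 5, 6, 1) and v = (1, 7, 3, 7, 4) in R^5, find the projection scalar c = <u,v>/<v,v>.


Computing <u,v> = 3*1 + 3*7 + 5*3 + 6*7 + 1*4 = 85
Computing <v,v> = 1^2 + 7^2 + 3^2 + 7^2 + 4^2 = 124
Projection coefficient = 85/124 = 0.6855

0.6855


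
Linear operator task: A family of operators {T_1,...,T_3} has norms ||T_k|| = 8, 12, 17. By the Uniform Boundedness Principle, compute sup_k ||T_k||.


By the Uniform Boundedness Principle, the supremum of norms is finite.
sup_k ||T_k|| = max(8, 12, 17) = 17

17


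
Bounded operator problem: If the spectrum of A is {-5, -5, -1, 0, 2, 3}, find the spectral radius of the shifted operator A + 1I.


Spectrum of A + 1I = {-4, -4, 0, 1, 3, 4}
Spectral radius = max |lambda| over the shifted spectrum
= max(4, 4, 0, 1, 3, 4) = 4

4


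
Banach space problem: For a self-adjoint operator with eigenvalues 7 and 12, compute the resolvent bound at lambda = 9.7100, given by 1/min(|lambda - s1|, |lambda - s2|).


dist(9.7100, {7, 12}) = min(|9.7100 - 7|, |9.7100 - 12|)
= min(2.7100, 2.2900) = 2.2900
Resolvent bound = 1/2.2900 = 0.4367

0.4367


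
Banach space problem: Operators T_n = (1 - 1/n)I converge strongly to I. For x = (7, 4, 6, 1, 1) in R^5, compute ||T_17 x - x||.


T_17 x - x = (1 - 1/17)x - x = -x/17
||x|| = sqrt(103) = 10.1489
||T_17 x - x|| = ||x||/17 = 10.1489/17 = 0.5970

0.5970


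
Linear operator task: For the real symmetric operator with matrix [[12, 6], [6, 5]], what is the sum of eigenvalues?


For a self-adjoint (symmetric) matrix, the eigenvalues are real.
The sum of eigenvalues equals the trace of the matrix.
trace = 12 + 5 = 17

17


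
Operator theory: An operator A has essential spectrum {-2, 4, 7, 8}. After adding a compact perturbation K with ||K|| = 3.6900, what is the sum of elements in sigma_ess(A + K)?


By Weyl's theorem, the essential spectrum is invariant under compact perturbations.
sigma_ess(A + K) = sigma_ess(A) = {-2, 4, 7, 8}
Sum = -2 + 4 + 7 + 8 = 17

17


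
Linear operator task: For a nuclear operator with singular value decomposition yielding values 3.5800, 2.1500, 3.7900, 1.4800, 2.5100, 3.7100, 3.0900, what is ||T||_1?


The nuclear norm is the sum of all singular values.
||T||_1 = 3.5800 + 2.1500 + 3.7900 + 1.4800 + 2.5100 + 3.7100 + 3.0900
= 20.3100

20.3100


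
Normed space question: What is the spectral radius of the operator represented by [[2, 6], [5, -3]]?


For a 2x2 matrix, eigenvalues satisfy lambda^2 - (trace)*lambda + det = 0
trace = 2 + -3 = -1
det = 2*-3 - 6*5 = -36
discriminant = (-1)^2 - 4*(-36) = 145
spectral radius = max |eigenvalue| = 6.5208

6.5208


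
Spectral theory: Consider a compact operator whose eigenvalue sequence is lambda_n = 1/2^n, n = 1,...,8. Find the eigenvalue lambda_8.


The eigenvalue formula gives lambda_8 = 1/2^8
= 1/256
= 0.0039

0.0039


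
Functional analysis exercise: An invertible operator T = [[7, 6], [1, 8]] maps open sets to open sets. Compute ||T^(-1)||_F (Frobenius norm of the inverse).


det(T) = 7*8 - 6*1 = 50
T^(-1) = (1/50) * [[8, -6], [-1, 7]] = [[0.1600, -0.1200], [-0.0200, 0.1400]]
||T^(-1)||_F^2 = 0.1600^2 + (-0.1200)^2 + (-0.0200)^2 + 0.1400^2 = 0.0600
||T^(-1)||_F = sqrt(0.0600) = 0.2449

0.2449


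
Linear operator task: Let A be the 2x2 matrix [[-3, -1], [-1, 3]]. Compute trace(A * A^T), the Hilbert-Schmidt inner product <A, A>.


trace(A * A^T) = sum of squares of all entries
= (-3)^2 + (-1)^2 + (-1)^2 + 3^2
= 9 + 1 + 1 + 9
= 20

20


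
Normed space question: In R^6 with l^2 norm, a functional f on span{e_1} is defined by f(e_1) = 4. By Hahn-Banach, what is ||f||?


The norm of f is given by ||f|| = sup_{||x||=1} |f(x)|.
On span{e_1}, ||e_1|| = 1, so ||f|| = |f(e_1)| / ||e_1||
= |4| / 1 = 4.0000

4.0000


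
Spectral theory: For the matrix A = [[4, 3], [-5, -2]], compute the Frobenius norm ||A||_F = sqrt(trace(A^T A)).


||A||_F^2 = sum a_ij^2
= 4^2 + 3^2 + (-5)^2 + (-2)^2
= 16 + 9 + 25 + 4 = 54
||A||_F = sqrt(54) = 7.3485

7.3485


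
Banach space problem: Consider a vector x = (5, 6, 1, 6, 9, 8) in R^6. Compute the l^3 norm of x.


The l^3 norm = (sum |x_i|^3)^(1/3)
Sum of 3th powers = 125 + 216 + 1 + 216 + 729 + 512 = 1799
||x||_3 = (1799)^(1/3) = 12.1622

12.1622


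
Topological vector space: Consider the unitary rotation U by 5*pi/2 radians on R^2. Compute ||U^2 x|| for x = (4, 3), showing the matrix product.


U is a rotation by theta = 5*pi/2
U^2 = rotation by 2*theta = 10*pi/2 = 2*pi/2 (mod 2*pi)
cos(2*pi/2) = -1.0000, sin(2*pi/2) = 0.0000
U^2 x = (-1.0000 * 4 - 0.0000 * 3, 0.0000 * 4 + -1.0000 * 3)
= (-4.0000, -3.0000)
||U^2 x|| = sqrt((-4.0000)^2 + (-3.0000)^2) = sqrt(25.0000) = 5.0000

5.0000


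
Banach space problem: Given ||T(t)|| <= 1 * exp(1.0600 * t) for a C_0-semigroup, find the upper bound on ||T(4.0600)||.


||T(4.0600)|| <= 1 * exp(1.0600 * 4.0600)
= 1 * exp(4.3036)
= 1 * 73.9656
= 73.9656

73.9656


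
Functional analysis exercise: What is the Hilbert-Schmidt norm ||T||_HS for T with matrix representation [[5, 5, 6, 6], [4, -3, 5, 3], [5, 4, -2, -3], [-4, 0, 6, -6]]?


The Hilbert-Schmidt norm is sqrt(sum of squares of all entries).
Sum of squares = 5^2 + 5^2 + 6^2 + 6^2 + 4^2 + (-3)^2 + 5^2 + 3^2 + 5^2 + 4^2 + (-2)^2 + (-3)^2 + (-4)^2 + 0^2 + 6^2 + (-6)^2
= 25 + 25 + 36 + 36 + 16 + 9 + 25 + 9 + 25 + 16 + 4 + 9 + 16 + 0 + 36 + 36 = 323
||T||_HS = sqrt(323) = 17.9722

17.9722


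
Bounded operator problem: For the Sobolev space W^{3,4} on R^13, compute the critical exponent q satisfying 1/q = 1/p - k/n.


Using the Sobolev embedding formula: 1/q = 1/p - k/n
1/q = 1/4 - 3/13 = 1/52
q = 1/(1/52) = 52

52.0000


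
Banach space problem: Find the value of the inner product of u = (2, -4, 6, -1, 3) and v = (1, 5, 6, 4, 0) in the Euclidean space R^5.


Computing the standard inner product <u, v> = sum u_i * v_i
= 2*1 + -4*5 + 6*6 + -1*4 + 3*0
= 2 + -20 + 36 + -4 + 0
= 14

14


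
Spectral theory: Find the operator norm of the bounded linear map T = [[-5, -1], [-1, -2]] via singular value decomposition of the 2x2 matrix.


A^T A = [[26, 7], [7, 5]]
trace(A^T A) = 31, det(A^T A) = 81
discriminant = 31^2 - 4*81 = 637
Largest eigenvalue of A^T A = (trace + sqrt(disc))/2 = 28.1194
||T|| = sqrt(28.1194) = 5.3028

5.3028


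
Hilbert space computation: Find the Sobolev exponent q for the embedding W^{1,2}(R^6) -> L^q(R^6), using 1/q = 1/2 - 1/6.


Using the Sobolev embedding formula: 1/q = 1/p - k/n
1/q = 1/2 - 1/6 = 1/3
q = 1/(1/3) = 3

3.0000


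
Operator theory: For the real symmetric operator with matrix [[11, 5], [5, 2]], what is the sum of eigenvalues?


For a self-adjoint (symmetric) matrix, the eigenvalues are real.
The sum of eigenvalues equals the trace of the matrix.
trace = 11 + 2 = 13

13


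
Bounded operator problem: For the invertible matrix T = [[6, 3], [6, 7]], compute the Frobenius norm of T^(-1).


det(T) = 6*7 - 3*6 = 24
T^(-1) = (1/24) * [[7, -3], [-6, 6]] = [[0.2917, -0.1250], [-0.2500, 0.2500]]
||T^(-1)||_F^2 = 0.2917^2 + (-0.1250)^2 + (-0.2500)^2 + 0.2500^2 = 0.2257
||T^(-1)||_F = sqrt(0.2257) = 0.4751

0.4751


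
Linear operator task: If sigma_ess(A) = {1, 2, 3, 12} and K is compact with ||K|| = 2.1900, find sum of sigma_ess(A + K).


By Weyl's theorem, the essential spectrum is invariant under compact perturbations.
sigma_ess(A + K) = sigma_ess(A) = {1, 2, 3, 12}
Sum = 1 + 2 + 3 + 12 = 18

18


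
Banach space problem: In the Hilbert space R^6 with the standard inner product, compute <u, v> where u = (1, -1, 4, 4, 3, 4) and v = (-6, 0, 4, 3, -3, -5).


Computing the standard inner product <u, v> = sum u_i * v_i
= 1*-6 + -1*0 + 4*4 + 4*3 + 3*-3 + 4*-5
= -6 + 0 + 16 + 12 + -9 + -20
= -7

-7


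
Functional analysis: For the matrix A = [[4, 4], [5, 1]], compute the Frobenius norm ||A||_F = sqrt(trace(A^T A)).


||A||_F^2 = sum a_ij^2
= 4^2 + 4^2 + 5^2 + 1^2
= 16 + 16 + 25 + 1 = 58
||A||_F = sqrt(58) = 7.6158

7.6158


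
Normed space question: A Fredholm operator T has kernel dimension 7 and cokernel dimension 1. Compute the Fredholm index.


The Fredholm index is defined as ind(T) = dim(ker T) - dim(coker T)
= 7 - 1
= 6

6


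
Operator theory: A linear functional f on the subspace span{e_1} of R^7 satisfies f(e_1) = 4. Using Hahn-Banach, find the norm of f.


The norm of f is given by ||f|| = sup_{||x||=1} |f(x)|.
On span{e_1}, ||e_1|| = 1, so ||f|| = |f(e_1)| / ||e_1||
= |4| / 1 = 4.0000

4.0000


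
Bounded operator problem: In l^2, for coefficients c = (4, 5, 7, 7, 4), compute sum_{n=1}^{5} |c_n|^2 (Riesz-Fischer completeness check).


sum |c_n|^2 = 4^2 + 5^2 + 7^2 + 7^2 + 4^2
= 16 + 25 + 49 + 49 + 16
= 155

155


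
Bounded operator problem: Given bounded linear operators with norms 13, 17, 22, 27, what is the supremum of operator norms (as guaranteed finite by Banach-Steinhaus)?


By the Uniform Boundedness Principle, the supremum of norms is finite.
sup_k ||T_k|| = max(13, 17, 22, 27) = 27

27


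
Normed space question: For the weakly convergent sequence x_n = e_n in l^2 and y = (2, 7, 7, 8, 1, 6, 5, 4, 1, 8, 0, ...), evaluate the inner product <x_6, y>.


x_6 = e_6 is the standard basis vector with 1 in position 6.
<x_6, y> = y_6 = 6
As n -> infinity, <x_n, y> -> 0, confirming weak convergence of (x_n) to 0.

6


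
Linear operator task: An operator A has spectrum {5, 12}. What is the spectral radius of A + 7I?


Spectrum of A + 7I = {12, 19}
Spectral radius = max |lambda| over the shifted spectrum
= max(12, 19) = 19

19


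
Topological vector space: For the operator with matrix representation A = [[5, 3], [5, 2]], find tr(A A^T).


trace(A * A^T) = sum of squares of all entries
= 5^2 + 3^2 + 5^2 + 2^2
= 25 + 9 + 25 + 4
= 63

63


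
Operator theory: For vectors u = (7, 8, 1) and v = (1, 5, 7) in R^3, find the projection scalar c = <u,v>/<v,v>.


Computing <u,v> = 7*1 + 8*5 + 1*7 = 54
Computing <v,v> = 1^2 + 5^2 + 7^2 = 75
Projection coefficient = 54/75 = 0.7200

0.7200


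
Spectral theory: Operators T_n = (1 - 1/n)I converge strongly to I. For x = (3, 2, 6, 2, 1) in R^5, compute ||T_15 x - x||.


T_15 x - x = (1 - 1/15)x - x = -x/15
||x|| = sqrt(54) = 7.3485
||T_15 x - x|| = ||x||/15 = 7.3485/15 = 0.4899

0.4899


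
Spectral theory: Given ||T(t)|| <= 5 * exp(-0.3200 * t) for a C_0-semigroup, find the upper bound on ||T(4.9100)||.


||T(4.9100)|| <= 5 * exp(-0.3200 * 4.9100)
= 5 * exp(-1.5712)
= 5 * 0.2078
= 1.0390

1.0390


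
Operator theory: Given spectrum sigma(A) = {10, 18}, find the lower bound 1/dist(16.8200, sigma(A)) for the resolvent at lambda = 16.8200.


dist(16.8200, {10, 18}) = min(|16.8200 - 10|, |16.8200 - 18|)
= min(6.8200, 1.1800) = 1.1800
Resolvent bound = 1/1.1800 = 0.8475

0.8475


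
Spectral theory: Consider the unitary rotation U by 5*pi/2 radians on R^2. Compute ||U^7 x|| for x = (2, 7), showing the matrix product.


U is a rotation by theta = 5*pi/2
U^7 = rotation by 7*theta = 35*pi/2 = 3*pi/2 (mod 2*pi)
cos(3*pi/2) = 0.0000, sin(3*pi/2) = -1.0000
U^7 x = (0.0000 * 2 - -1.0000 * 7, -1.0000 * 2 + 0.0000 * 7)
= (7.0000, -2.0000)
||U^7 x|| = sqrt(7.0000^2 + (-2.0000)^2) = sqrt(53.0000) = 7.2801

7.2801


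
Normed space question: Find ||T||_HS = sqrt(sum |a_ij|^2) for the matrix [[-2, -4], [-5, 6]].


The Hilbert-Schmidt norm is sqrt(sum of squares of all entries).
Sum of squares = (-2)^2 + (-4)^2 + (-5)^2 + 6^2
= 4 + 16 + 25 + 36 = 81
||T||_HS = sqrt(81) = 9.0000

9.0000


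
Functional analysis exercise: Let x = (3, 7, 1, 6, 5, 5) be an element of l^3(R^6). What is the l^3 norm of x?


The l^3 norm = (sum |x_i|^3)^(1/3)
Sum of 3th powers = 27 + 343 + 1 + 216 + 125 + 125 = 837
||x||_3 = (837)^(1/3) = 9.4241

9.4241


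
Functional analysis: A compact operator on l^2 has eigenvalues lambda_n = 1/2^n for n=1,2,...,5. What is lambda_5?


The eigenvalue formula gives lambda_5 = 1/2^5
= 1/32
= 0.0312

0.0312


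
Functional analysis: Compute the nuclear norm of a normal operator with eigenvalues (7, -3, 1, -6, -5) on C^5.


For a normal operator, singular values equal |eigenvalues|.
Trace norm = sum |lambda_i| = 7 + 3 + 1 + 6 + 5
= 22

22


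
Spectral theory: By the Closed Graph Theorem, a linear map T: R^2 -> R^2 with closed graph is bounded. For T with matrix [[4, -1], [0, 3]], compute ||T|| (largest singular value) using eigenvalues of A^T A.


A^T A = [[16, -4], [-4, 10]]
trace(A^T A) = 26, det(A^T A) = 144
discriminant = 26^2 - 4*144 = 100
Largest eigenvalue of A^T A = (trace + sqrt(disc))/2 = 18.0000
||T|| = sqrt(18.0000) = 4.2426

4.2426


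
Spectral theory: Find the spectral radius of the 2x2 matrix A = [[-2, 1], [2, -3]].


For a 2x2 matrix, eigenvalues satisfy lambda^2 - (trace)*lambda + det = 0
trace = -2 + -3 = -5
det = -2*-3 - 1*2 = 4
discriminant = (-5)^2 - 4*(4) = 9
spectral radius = max |eigenvalue| = 4.0000

4.0000


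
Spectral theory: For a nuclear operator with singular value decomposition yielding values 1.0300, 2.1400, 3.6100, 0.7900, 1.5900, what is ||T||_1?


The nuclear norm is the sum of all singular values.
||T||_1 = 1.0300 + 2.1400 + 3.6100 + 0.7900 + 1.5900
= 9.1600

9.1600


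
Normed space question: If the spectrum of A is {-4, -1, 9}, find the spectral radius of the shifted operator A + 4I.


Spectrum of A + 4I = {0, 3, 13}
Spectral radius = max |lambda| over the shifted spectrum
= max(0, 3, 13) = 13

13


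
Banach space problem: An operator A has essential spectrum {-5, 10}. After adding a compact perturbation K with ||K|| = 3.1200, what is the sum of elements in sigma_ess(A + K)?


By Weyl's theorem, the essential spectrum is invariant under compact perturbations.
sigma_ess(A + K) = sigma_ess(A) = {-5, 10}
Sum = -5 + 10 = 5

5


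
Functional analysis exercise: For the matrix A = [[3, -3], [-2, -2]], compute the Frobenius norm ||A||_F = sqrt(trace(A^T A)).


||A||_F^2 = sum a_ij^2
= 3^2 + (-3)^2 + (-2)^2 + (-2)^2
= 9 + 9 + 4 + 4 = 26
||A||_F = sqrt(26) = 5.0990

5.0990


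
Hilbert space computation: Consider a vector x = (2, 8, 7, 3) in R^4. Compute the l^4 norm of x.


The l^4 norm = (sum |x_i|^4)^(1/4)
Sum of 4th powers = 16 + 4096 + 2401 + 81 = 6594
||x||_4 = (6594)^(1/4) = 9.0113

9.0113


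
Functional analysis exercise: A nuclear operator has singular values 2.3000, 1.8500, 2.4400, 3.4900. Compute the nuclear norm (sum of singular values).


The nuclear norm is the sum of all singular values.
||T||_1 = 2.3000 + 1.8500 + 2.4400 + 3.4900
= 10.0800

10.0800


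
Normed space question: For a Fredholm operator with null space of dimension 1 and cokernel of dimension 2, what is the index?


The Fredholm index is defined as ind(T) = dim(ker T) - dim(coker T)
= 1 - 2
= -1

-1


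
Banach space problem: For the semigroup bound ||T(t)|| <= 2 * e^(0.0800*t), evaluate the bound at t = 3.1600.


||T(3.1600)|| <= 2 * exp(0.0800 * 3.1600)
= 2 * exp(0.2528)
= 2 * 1.2876
= 2.5753

2.5753


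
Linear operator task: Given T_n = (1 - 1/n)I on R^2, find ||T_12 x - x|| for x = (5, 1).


T_12 x - x = (1 - 1/12)x - x = -x/12
||x|| = sqrt(26) = 5.0990
||T_12 x - x|| = ||x||/12 = 5.0990/12 = 0.4249

0.4249


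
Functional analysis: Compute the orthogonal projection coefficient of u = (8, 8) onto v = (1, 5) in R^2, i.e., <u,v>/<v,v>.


Computing <u,v> = 8*1 + 8*5 = 48
Computing <v,v> = 1^2 + 5^2 = 26
Projection coefficient = 48/26 = 1.8462

1.8462


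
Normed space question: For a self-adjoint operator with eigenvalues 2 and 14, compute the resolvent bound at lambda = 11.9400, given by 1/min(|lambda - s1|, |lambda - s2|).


dist(11.9400, {2, 14}) = min(|11.9400 - 2|, |11.9400 - 14|)
= min(9.9400, 2.0600) = 2.0600
Resolvent bound = 1/2.0600 = 0.4854

0.4854


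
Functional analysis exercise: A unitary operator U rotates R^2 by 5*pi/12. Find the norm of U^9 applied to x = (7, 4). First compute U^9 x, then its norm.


U is a rotation by theta = 5*pi/12
U^9 = rotation by 9*theta = 45*pi/12 = 21*pi/12 (mod 2*pi)
cos(21*pi/12) = 0.7071, sin(21*pi/12) = -0.7071
U^9 x = (0.7071 * 7 - -0.7071 * 4, -0.7071 * 7 + 0.7071 * 4)
= (7.7782, -2.1213)
||U^9 x|| = sqrt(7.7782^2 + (-2.1213)^2) = sqrt(65.0000) = 8.0623

8.0623


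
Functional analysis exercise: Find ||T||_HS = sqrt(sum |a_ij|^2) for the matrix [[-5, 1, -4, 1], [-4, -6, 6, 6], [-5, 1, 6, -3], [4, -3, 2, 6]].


The Hilbert-Schmidt norm is sqrt(sum of squares of all entries).
Sum of squares = (-5)^2 + 1^2 + (-4)^2 + 1^2 + (-4)^2 + (-6)^2 + 6^2 + 6^2 + (-5)^2 + 1^2 + 6^2 + (-3)^2 + 4^2 + (-3)^2 + 2^2 + 6^2
= 25 + 1 + 16 + 1 + 16 + 36 + 36 + 36 + 25 + 1 + 36 + 9 + 16 + 9 + 4 + 36 = 303
||T||_HS = sqrt(303) = 17.4069

17.4069


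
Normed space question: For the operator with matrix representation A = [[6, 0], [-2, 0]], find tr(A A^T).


trace(A * A^T) = sum of squares of all entries
= 6^2 + 0^2 + (-2)^2 + 0^2
= 36 + 0 + 4 + 0
= 40

40


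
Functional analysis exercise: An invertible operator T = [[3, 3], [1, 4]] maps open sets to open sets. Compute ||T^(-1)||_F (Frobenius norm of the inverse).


det(T) = 3*4 - 3*1 = 9
T^(-1) = (1/9) * [[4, -3], [-1, 3]] = [[0.4444, -0.3333], [-0.1111, 0.3333]]
||T^(-1)||_F^2 = 0.4444^2 + (-0.3333)^2 + (-0.1111)^2 + 0.3333^2 = 0.4321
||T^(-1)||_F = sqrt(0.4321) = 0.6573

0.6573


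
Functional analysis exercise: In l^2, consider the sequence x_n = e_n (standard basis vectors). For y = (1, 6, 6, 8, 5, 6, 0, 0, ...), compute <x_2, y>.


x_2 = e_2 is the standard basis vector with 1 in position 2.
<x_2, y> = y_2 = 6
As n -> infinity, <x_n, y> -> 0, confirming weak convergence of (x_n) to 0.

6


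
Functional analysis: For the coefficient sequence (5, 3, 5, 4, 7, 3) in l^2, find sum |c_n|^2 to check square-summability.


sum |c_n|^2 = 5^2 + 3^2 + 5^2 + 4^2 + 7^2 + 3^2
= 25 + 9 + 25 + 16 + 49 + 9
= 133

133


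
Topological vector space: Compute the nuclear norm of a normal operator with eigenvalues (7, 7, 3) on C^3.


For a normal operator, singular values equal |eigenvalues|.
Trace norm = sum |lambda_i| = 7 + 7 + 3
= 17

17


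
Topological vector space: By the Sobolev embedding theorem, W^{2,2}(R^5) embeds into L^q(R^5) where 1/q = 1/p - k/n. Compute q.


Using the Sobolev embedding formula: 1/q = 1/p - k/n
1/q = 1/2 - 2/5 = 1/10
q = 1/(1/10) = 10

10.0000


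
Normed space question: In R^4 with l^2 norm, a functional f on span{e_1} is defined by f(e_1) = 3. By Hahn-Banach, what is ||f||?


The norm of f is given by ||f|| = sup_{||x||=1} |f(x)|.
On span{e_1}, ||e_1|| = 1, so ||f|| = |f(e_1)| / ||e_1||
= |3| / 1 = 3.0000

3.0000


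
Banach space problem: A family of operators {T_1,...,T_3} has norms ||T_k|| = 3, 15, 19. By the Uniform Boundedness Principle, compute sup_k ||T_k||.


By the Uniform Boundedness Principle, the supremum of norms is finite.
sup_k ||T_k|| = max(3, 15, 19) = 19

19


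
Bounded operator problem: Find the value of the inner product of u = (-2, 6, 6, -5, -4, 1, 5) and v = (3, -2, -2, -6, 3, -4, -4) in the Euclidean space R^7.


Computing the standard inner product <u, v> = sum u_i * v_i
= -2*3 + 6*-2 + 6*-2 + -5*-6 + -4*3 + 1*-4 + 5*-4
= -6 + -12 + -12 + 30 + -12 + -4 + -20
= -36

-36


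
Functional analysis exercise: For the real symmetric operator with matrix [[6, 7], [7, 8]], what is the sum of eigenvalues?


For a self-adjoint (symmetric) matrix, the eigenvalues are real.
The sum of eigenvalues equals the trace of the matrix.
trace = 6 + 8 = 14

14


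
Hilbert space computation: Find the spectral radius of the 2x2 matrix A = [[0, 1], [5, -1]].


For a 2x2 matrix, eigenvalues satisfy lambda^2 - (trace)*lambda + det = 0
trace = 0 + -1 = -1
det = 0*-1 - 1*5 = -5
discriminant = (-1)^2 - 4*(-5) = 21
spectral radius = max |eigenvalue| = 2.7913

2.7913


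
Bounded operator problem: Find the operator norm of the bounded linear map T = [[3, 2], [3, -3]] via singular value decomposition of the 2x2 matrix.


A^T A = [[18, -3], [-3, 13]]
trace(A^T A) = 31, det(A^T A) = 225
discriminant = 31^2 - 4*225 = 61
Largest eigenvalue of A^T A = (trace + sqrt(disc))/2 = 19.4051
||T|| = sqrt(19.4051) = 4.4051

4.4051


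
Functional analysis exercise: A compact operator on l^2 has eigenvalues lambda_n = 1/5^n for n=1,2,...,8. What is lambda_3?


The eigenvalue formula gives lambda_3 = 1/5^3
= 1/125
= 0.0080

0.0080


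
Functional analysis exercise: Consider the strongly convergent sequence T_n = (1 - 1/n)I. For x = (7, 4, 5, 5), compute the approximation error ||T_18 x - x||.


T_18 x - x = (1 - 1/18)x - x = -x/18
||x|| = sqrt(115) = 10.7238
||T_18 x - x|| = ||x||/18 = 10.7238/18 = 0.5958

0.5958


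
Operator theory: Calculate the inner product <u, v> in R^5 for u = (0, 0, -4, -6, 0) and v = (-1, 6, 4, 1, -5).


Computing the standard inner product <u, v> = sum u_i * v_i
= 0*-1 + 0*6 + -4*4 + -6*1 + 0*-5
= 0 + 0 + -16 + -6 + 0
= -22

-22


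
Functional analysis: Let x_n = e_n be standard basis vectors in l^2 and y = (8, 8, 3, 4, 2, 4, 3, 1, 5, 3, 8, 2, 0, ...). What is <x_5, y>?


x_5 = e_5 is the standard basis vector with 1 in position 5.
<x_5, y> = y_5 = 2
As n -> infinity, <x_n, y> -> 0, confirming weak convergence of (x_n) to 0.

2


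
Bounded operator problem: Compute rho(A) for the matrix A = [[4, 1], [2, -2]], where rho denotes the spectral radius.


For a 2x2 matrix, eigenvalues satisfy lambda^2 - (trace)*lambda + det = 0
trace = 4 + -2 = 2
det = 4*-2 - 1*2 = -10
discriminant = 2^2 - 4*(-10) = 44
spectral radius = max |eigenvalue| = 4.3166

4.3166


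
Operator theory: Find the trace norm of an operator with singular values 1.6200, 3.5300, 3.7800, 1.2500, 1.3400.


The nuclear norm is the sum of all singular values.
||T||_1 = 1.6200 + 3.5300 + 3.7800 + 1.2500 + 1.3400
= 11.5200

11.5200
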